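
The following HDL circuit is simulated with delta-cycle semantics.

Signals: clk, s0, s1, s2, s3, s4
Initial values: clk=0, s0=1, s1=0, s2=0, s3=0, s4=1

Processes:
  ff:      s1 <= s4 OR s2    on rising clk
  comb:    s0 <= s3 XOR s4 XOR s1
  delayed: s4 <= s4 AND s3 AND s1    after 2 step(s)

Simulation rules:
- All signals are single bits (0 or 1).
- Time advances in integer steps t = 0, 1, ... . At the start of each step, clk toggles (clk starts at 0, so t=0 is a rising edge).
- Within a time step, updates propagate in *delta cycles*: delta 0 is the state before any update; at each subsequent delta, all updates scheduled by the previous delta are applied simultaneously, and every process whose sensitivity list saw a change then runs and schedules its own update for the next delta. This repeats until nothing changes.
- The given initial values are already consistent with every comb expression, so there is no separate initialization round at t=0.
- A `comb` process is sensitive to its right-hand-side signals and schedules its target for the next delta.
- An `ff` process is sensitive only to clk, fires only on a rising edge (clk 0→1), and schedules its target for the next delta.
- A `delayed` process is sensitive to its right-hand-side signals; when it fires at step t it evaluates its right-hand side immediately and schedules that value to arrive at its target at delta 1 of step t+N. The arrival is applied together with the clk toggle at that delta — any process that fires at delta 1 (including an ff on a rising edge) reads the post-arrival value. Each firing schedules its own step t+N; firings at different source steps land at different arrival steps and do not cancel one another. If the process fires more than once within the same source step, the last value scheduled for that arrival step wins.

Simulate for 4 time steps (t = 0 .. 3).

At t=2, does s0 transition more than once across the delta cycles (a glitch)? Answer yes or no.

yes

t=0 Δ0: s0=1 s4=1 s1=0 s2=0 clk=0 s3=0
  Δ1: clk:0→1
  Δ2: s1:0→1
  Δ3: s0:1→0
  (3Δ to stable)
t=1 Δ0: s0=0 s4=1 s1=1 s2=0 clk=1 s3=0
  Δ1: clk:1→0
  (1Δ to stable)
t=2 Δ0: s0=0 s4=1 s1=1 s2=0 clk=0 s3=0
  Δ1: s4:1→0, clk:0→1
  Δ2: s0:0→1, s1:1→0
  Δ3: s0:1→0
  (3Δ to stable)
t=3 Δ0: s0=0 s4=0 s1=0 s2=0 clk=1 s3=0
  Δ1: clk:1→0
  (1Δ to stable)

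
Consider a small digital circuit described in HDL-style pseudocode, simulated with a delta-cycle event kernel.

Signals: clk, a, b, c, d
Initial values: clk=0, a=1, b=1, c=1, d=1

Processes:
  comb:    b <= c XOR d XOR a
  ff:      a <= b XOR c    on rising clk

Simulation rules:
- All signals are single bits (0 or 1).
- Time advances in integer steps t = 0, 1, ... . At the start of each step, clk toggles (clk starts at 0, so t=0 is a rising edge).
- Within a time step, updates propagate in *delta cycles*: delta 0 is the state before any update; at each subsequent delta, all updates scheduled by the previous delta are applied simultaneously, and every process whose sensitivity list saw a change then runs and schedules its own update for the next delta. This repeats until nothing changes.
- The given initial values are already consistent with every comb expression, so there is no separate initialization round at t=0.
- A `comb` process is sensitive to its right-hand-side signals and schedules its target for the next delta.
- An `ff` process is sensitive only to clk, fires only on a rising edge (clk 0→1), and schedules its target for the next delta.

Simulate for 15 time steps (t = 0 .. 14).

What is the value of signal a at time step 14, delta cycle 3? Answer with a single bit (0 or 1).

t=0 Δ0: c=1 a=1 d=1 clk=0 b=1
  Δ1: clk:0→1
  Δ2: a:1→0
  Δ3: b:1→0
  (3Δ to stable)
t=1 Δ0: c=1 a=0 d=1 clk=1 b=0
  Δ1: clk:1→0
  (1Δ to stable)
t=2 Δ0: c=1 a=0 d=1 clk=0 b=0
  Δ1: clk:0→1
  Δ2: a:0→1
  Δ3: b:0→1
  (3Δ to stable)
t=3 Δ0: c=1 a=1 d=1 clk=1 b=1
  Δ1: clk:1→0
  (1Δ to stable)
t=4 Δ0: c=1 a=1 d=1 clk=0 b=1
  Δ1: clk:0→1
  Δ2: a:1→0
  Δ3: b:1→0
  (3Δ to stable)
t=5 Δ0: c=1 a=0 d=1 clk=1 b=0
  Δ1: clk:1→0
  (1Δ to stable)
t=6 Δ0: c=1 a=0 d=1 clk=0 b=0
  Δ1: clk:0→1
  Δ2: a:0→1
  Δ3: b:0→1
  (3Δ to stable)
t=7 Δ0: c=1 a=1 d=1 clk=1 b=1
  Δ1: clk:1→0
  (1Δ to stable)
t=8 Δ0: c=1 a=1 d=1 clk=0 b=1
  Δ1: clk:0→1
  Δ2: a:1→0
  Δ3: b:1→0
  (3Δ to stable)
t=9 Δ0: c=1 a=0 d=1 clk=1 b=0
  Δ1: clk:1→0
  (1Δ to stable)
t=10 Δ0: c=1 a=0 d=1 clk=0 b=0
  Δ1: clk:0→1
  Δ2: a:0→1
  Δ3: b:0→1
  (3Δ to stable)
t=11 Δ0: c=1 a=1 d=1 clk=1 b=1
  Δ1: clk:1→0
  (1Δ to stable)
t=12 Δ0: c=1 a=1 d=1 clk=0 b=1
  Δ1: clk:0→1
  Δ2: a:1→0
  Δ3: b:1→0
  (3Δ to stable)
t=13 Δ0: c=1 a=0 d=1 clk=1 b=0
  Δ1: clk:1→0
  (1Δ to stable)
t=14 Δ0: c=1 a=0 d=1 clk=0 b=0
  Δ1: clk:0→1
  Δ2: a:0→1
  Δ3: b:0→1
  (3Δ to stable)

1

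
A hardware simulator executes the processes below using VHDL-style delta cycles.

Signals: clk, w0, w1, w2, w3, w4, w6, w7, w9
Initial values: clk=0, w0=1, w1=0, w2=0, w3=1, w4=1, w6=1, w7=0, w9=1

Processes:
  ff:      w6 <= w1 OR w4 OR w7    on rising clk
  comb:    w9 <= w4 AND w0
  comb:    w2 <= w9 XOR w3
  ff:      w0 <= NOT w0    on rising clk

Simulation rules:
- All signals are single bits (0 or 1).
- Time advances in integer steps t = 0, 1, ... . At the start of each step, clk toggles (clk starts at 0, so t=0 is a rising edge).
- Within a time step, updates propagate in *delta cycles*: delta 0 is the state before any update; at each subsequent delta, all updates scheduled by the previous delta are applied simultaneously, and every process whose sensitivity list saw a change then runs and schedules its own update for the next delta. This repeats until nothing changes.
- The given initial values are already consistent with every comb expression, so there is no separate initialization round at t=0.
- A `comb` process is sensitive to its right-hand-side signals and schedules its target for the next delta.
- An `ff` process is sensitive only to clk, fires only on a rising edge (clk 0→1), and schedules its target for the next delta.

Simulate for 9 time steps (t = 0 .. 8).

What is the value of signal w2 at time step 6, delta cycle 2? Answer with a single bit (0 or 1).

t=0 Δ0: w1=0 w3=1 w4=1 w9=1 clk=0 w7=0 w6=1 w0=1 w2=0
  Δ1: clk:0→1
  Δ2: w0:1→0
  Δ3: w9:1→0
  Δ4: w2:0→1
  (4Δ to stable)
t=1 Δ0: w1=0 w3=1 w4=1 w9=0 clk=1 w7=0 w6=1 w0=0 w2=1
  Δ1: clk:1→0
  (1Δ to stable)
t=2 Δ0: w1=0 w3=1 w4=1 w9=0 clk=0 w7=0 w6=1 w0=0 w2=1
  Δ1: clk:0→1
  Δ2: w0:0→1
  Δ3: w9:0→1
  Δ4: w2:1→0
  (4Δ to stable)
t=3 Δ0: w1=0 w3=1 w4=1 w9=1 clk=1 w7=0 w6=1 w0=1 w2=0
  Δ1: clk:1→0
  (1Δ to stable)
t=4 Δ0: w1=0 w3=1 w4=1 w9=1 clk=0 w7=0 w6=1 w0=1 w2=0
  Δ1: clk:0→1
  Δ2: w0:1→0
  Δ3: w9:1→0
  Δ4: w2:0→1
  (4Δ to stable)
t=5 Δ0: w1=0 w3=1 w4=1 w9=0 clk=1 w7=0 w6=1 w0=0 w2=1
  Δ1: clk:1→0
  (1Δ to stable)
t=6 Δ0: w1=0 w3=1 w4=1 w9=0 clk=0 w7=0 w6=1 w0=0 w2=1
  Δ1: clk:0→1
  Δ2: w0:0→1
  Δ3: w9:0→1
  Δ4: w2:1→0
  (4Δ to stable)
t=7 Δ0: w1=0 w3=1 w4=1 w9=1 clk=1 w7=0 w6=1 w0=1 w2=0
  Δ1: clk:1→0
  (1Δ to stable)
t=8 Δ0: w1=0 w3=1 w4=1 w9=1 clk=0 w7=0 w6=1 w0=1 w2=0
  Δ1: clk:0→1
  Δ2: w0:1→0
  Δ3: w9:1→0
  Δ4: w2:0→1
  (4Δ to stable)

1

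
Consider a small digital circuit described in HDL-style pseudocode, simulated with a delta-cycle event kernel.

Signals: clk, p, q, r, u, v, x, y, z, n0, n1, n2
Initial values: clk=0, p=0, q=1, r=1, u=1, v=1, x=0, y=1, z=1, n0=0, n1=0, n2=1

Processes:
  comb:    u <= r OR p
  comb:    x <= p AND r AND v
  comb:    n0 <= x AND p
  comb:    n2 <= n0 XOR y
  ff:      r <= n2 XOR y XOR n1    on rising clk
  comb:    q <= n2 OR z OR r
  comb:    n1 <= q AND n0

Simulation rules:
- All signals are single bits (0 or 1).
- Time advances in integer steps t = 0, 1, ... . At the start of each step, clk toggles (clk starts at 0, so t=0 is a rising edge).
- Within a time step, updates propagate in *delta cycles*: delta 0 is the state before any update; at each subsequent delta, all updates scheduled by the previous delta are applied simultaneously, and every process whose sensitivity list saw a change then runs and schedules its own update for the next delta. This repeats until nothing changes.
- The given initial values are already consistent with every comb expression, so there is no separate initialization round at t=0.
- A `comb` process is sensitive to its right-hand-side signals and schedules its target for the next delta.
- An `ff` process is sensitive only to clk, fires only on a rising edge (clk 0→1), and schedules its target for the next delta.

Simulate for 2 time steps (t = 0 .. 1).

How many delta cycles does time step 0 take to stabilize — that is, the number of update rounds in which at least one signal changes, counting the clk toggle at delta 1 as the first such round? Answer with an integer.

3

t=0 Δ0: p=0 z=1 n1=0 x=0 clk=0 r=1 v=1 q=1 u=1 y=1 n0=0 n2=1
  Δ1: clk:0→1
  Δ2: r:1→0
  Δ3: u:1→0
  (3Δ to stable)
t=1 Δ0: p=0 z=1 n1=0 x=0 clk=1 r=0 v=1 q=1 u=0 y=1 n0=0 n2=1
  Δ1: clk:1→0
  (1Δ to stable)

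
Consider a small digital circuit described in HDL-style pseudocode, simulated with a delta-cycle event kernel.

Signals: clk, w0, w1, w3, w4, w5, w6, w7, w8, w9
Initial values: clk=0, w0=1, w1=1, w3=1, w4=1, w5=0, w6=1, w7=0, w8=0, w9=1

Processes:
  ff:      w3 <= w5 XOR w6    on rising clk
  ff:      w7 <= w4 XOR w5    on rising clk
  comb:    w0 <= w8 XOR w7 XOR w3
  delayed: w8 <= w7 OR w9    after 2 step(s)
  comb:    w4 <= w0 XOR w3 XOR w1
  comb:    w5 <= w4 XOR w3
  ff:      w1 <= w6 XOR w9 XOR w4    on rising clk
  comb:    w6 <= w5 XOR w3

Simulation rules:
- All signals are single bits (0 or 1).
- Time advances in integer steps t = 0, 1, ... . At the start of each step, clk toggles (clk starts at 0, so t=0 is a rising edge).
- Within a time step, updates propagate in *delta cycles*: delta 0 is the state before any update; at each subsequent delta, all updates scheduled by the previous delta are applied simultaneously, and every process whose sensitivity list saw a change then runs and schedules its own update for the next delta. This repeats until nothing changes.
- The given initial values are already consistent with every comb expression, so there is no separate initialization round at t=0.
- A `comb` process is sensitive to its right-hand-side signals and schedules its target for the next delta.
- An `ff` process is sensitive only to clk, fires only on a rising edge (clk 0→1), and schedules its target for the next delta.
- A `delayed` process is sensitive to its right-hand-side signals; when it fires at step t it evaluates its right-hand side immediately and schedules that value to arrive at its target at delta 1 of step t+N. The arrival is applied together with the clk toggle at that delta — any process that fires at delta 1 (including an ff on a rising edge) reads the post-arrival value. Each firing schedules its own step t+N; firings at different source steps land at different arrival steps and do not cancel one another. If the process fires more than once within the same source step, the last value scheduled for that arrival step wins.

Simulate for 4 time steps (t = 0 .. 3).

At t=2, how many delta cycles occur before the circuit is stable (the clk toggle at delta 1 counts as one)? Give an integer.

[bits: w6,w3,w9,w8,w1,clk,w0,w4,w5,w7]
t=0: Δ0=1110101100 Δ1=1110111100 Δ2=1110111101 Δ3=1110110101 Δ4=1110110001 Δ5=1110110011 Δ6=0110110011 | 6Δ
t=1: Δ0=0110110011 Δ1=0110100011 | 1Δ
t=2: Δ0=0110100011 Δ1=0111110011 Δ2=0111111011 Δ3=0111111111 Δ4=0111111101 Δ5=1111111101 | 5Δ
t=3: Δ0=1111111101 Δ1=1111101101 | 1Δ

5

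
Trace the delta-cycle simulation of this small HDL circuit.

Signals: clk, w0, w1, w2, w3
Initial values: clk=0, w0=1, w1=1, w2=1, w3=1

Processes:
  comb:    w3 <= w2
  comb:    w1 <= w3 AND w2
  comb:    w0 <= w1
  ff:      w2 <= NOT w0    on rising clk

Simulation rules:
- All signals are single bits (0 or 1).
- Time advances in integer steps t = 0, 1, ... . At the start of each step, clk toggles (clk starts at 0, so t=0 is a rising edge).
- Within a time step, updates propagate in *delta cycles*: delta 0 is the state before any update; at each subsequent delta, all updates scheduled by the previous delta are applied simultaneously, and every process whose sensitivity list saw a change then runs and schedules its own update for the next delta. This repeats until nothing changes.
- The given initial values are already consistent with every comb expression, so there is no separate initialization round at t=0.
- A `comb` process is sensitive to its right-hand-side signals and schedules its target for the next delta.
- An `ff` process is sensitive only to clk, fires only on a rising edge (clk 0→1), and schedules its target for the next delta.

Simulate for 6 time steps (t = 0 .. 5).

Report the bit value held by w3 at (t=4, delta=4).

[bits: clk,w1,w0,w3,w2]
t=0: Δ0=01111 Δ1=11111 Δ2=11110 Δ3=10100 Δ4=10000 | 4Δ
t=1: Δ0=10000 Δ1=00000 | 1Δ
t=2: Δ0=00000 Δ1=10000 Δ2=10001 Δ3=10011 Δ4=11011 Δ5=11111 | 5Δ
t=3: Δ0=11111 Δ1=01111 | 1Δ
t=4: Δ0=01111 Δ1=11111 Δ2=11110 Δ3=10100 Δ4=10000 | 4Δ
t=5: Δ0=10000 Δ1=00000 | 1Δ

0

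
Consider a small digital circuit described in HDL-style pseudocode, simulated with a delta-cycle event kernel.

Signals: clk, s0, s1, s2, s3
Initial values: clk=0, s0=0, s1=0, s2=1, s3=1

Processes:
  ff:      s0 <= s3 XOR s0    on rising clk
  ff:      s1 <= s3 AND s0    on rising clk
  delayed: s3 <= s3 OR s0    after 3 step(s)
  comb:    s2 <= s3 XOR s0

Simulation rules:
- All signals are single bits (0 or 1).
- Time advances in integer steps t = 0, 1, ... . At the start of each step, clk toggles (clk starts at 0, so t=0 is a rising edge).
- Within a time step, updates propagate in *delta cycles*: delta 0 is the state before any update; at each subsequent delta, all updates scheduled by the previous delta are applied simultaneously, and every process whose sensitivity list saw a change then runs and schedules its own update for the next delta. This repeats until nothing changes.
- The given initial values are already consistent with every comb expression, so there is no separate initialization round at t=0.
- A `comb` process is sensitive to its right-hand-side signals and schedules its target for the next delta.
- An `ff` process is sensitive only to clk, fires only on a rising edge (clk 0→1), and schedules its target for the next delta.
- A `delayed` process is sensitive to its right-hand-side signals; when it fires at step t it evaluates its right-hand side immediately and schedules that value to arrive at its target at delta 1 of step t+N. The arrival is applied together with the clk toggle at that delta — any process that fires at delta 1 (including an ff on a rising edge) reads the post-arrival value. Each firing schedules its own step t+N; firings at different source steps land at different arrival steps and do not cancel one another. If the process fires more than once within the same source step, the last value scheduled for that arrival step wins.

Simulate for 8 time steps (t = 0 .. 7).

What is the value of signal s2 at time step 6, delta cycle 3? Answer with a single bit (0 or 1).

1

[bits: s2,s0,s1,s3,clk]
t=0: Δ0=10010 Δ1=10011 Δ2=11011 Δ3=01011 | 3Δ
t=1: Δ0=01011 Δ1=01010 | 1Δ
t=2: Δ0=01010 Δ1=01011 Δ2=00111 Δ3=10111 | 3Δ
t=3: Δ0=10111 Δ1=10110 | 1Δ
t=4: Δ0=10110 Δ1=10111 Δ2=11011 Δ3=01011 | 3Δ
t=5: Δ0=01011 Δ1=01010 | 1Δ
t=6: Δ0=01010 Δ1=01011 Δ2=00111 Δ3=10111 | 3Δ
t=7: Δ0=10111 Δ1=10110 | 1Δ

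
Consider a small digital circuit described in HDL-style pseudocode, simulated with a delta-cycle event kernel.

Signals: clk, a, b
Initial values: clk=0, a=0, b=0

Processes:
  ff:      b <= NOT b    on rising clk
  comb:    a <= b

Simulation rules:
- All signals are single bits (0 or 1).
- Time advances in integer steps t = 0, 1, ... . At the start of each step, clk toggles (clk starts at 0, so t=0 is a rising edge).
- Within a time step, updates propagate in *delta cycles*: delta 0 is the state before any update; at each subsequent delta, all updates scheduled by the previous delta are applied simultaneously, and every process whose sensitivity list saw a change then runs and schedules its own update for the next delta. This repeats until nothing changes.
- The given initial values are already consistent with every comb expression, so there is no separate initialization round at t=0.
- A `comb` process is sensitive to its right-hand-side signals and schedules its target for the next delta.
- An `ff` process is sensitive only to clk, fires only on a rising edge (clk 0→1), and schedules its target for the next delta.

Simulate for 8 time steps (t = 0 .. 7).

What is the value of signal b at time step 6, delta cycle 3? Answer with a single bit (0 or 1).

t0.Δ0 b=0 clk=0 a=0
t0.Δ1 b=0 clk=1 a=0
t0.Δ2 b=1 clk=1 a=0
t0.Δ3 b=1 clk=1 a=1
t1.Δ0 b=1 clk=1 a=1
t1.Δ1 b=1 clk=0 a=1
t2.Δ0 b=1 clk=0 a=1
t2.Δ1 b=1 clk=1 a=1
t2.Δ2 b=0 clk=1 a=1
t2.Δ3 b=0 clk=1 a=0
t3.Δ0 b=0 clk=1 a=0
t3.Δ1 b=0 clk=0 a=0
t4.Δ0 b=0 clk=0 a=0
t4.Δ1 b=0 clk=1 a=0
t4.Δ2 b=1 clk=1 a=0
t4.Δ3 b=1 clk=1 a=1
t5.Δ0 b=1 clk=1 a=1
t5.Δ1 b=1 clk=0 a=1
t6.Δ0 b=1 clk=0 a=1
t6.Δ1 b=1 clk=1 a=1
t6.Δ2 b=0 clk=1 a=1
t6.Δ3 b=0 clk=1 a=0
t7.Δ0 b=0 clk=1 a=0
t7.Δ1 b=0 clk=0 a=0

0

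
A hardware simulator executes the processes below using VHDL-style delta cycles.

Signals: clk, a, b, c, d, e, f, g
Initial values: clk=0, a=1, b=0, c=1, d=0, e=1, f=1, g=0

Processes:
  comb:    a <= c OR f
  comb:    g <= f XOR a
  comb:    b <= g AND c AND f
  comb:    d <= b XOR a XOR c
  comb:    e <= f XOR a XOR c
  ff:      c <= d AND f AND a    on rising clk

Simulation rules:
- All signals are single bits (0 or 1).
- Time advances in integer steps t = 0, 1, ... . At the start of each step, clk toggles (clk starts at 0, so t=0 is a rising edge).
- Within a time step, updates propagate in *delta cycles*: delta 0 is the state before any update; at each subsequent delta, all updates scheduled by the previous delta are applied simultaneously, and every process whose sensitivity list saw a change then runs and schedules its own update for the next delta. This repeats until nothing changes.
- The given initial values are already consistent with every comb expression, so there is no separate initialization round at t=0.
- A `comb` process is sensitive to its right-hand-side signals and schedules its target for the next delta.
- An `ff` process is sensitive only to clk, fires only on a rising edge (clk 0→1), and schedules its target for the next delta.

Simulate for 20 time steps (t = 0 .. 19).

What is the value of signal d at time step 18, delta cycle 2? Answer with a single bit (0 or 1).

1

[bits: clk,b,a,d,f,g,c,e]
t=0: Δ0=00101011 Δ1=10101011 Δ2=10101001 Δ3=10111000 | 3Δ
t=1: Δ0=10111000 Δ1=00111000 | 1Δ
t=2: Δ0=00111000 Δ1=10111000 Δ2=10111010 Δ3=10101011 | 3Δ
t=3: Δ0=10101011 Δ1=00101011 | 1Δ
t=4: Δ0=00101011 Δ1=10101011 Δ2=10101001 Δ3=10111000 | 3Δ
t=5: Δ0=10111000 Δ1=00111000 | 1Δ
t=6: Δ0=00111000 Δ1=10111000 Δ2=10111010 Δ3=10101011 | 3Δ
t=7: Δ0=10101011 Δ1=00101011 | 1Δ
t=8: Δ0=00101011 Δ1=10101011 Δ2=10101001 Δ3=10111000 | 3Δ
t=9: Δ0=10111000 Δ1=00111000 | 1Δ
t=10: Δ0=00111000 Δ1=10111000 Δ2=10111010 Δ3=10101011 | 3Δ
t=11: Δ0=10101011 Δ1=00101011 | 1Δ
t=12: Δ0=00101011 Δ1=10101011 Δ2=10101001 Δ3=10111000 | 3Δ
t=13: Δ0=10111000 Δ1=00111000 | 1Δ
t=14: Δ0=00111000 Δ1=10111000 Δ2=10111010 Δ3=10101011 | 3Δ
t=15: Δ0=10101011 Δ1=00101011 | 1Δ
t=16: Δ0=00101011 Δ1=10101011 Δ2=10101001 Δ3=10111000 | 3Δ
t=17: Δ0=10111000 Δ1=00111000 | 1Δ
t=18: Δ0=00111000 Δ1=10111000 Δ2=10111010 Δ3=10101011 | 3Δ
t=19: Δ0=10101011 Δ1=00101011 | 1Δ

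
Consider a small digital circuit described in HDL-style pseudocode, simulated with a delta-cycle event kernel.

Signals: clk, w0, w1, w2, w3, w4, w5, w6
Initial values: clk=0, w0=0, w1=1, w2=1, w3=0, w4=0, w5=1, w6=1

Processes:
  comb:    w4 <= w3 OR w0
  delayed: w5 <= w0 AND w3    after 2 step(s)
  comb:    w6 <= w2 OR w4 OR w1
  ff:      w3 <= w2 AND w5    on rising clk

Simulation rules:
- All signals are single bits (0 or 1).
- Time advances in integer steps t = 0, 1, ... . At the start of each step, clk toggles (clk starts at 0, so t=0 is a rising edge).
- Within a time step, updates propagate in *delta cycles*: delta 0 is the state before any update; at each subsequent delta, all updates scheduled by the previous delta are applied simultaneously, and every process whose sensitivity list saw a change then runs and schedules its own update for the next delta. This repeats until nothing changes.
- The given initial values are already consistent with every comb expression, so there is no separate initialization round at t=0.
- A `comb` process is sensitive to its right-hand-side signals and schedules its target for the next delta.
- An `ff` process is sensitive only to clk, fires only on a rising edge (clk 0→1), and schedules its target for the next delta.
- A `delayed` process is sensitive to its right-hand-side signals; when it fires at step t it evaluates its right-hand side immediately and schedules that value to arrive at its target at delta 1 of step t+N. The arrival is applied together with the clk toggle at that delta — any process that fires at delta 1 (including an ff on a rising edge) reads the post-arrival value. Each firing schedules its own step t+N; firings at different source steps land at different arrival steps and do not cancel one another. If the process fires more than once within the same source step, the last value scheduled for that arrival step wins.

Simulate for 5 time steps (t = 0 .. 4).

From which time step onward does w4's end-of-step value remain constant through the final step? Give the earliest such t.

t=0 Δ0: w2=1 w6=1 w3=0 w4=0 w1=1 clk=0 w0=0 w5=1
  Δ1: clk:0→1
  Δ2: w3:0→1
  Δ3: w4:0→1
  (3Δ to stable)
t=1 Δ0: w2=1 w6=1 w3=1 w4=1 w1=1 clk=1 w0=0 w5=1
  Δ1: clk:1→0
  (1Δ to stable)
t=2 Δ0: w2=1 w6=1 w3=1 w4=1 w1=1 clk=0 w0=0 w5=1
  Δ1: clk:0→1, w5:1→0
  Δ2: w3:1→0
  Δ3: w4:1→0
  (3Δ to stable)
t=3 Δ0: w2=1 w6=1 w3=0 w4=0 w1=1 clk=1 w0=0 w5=0
  Δ1: clk:1→0
  (1Δ to stable)
t=4 Δ0: w2=1 w6=1 w3=0 w4=0 w1=1 clk=0 w0=0 w5=0
  Δ1: clk:0→1
  (1Δ to stable)

2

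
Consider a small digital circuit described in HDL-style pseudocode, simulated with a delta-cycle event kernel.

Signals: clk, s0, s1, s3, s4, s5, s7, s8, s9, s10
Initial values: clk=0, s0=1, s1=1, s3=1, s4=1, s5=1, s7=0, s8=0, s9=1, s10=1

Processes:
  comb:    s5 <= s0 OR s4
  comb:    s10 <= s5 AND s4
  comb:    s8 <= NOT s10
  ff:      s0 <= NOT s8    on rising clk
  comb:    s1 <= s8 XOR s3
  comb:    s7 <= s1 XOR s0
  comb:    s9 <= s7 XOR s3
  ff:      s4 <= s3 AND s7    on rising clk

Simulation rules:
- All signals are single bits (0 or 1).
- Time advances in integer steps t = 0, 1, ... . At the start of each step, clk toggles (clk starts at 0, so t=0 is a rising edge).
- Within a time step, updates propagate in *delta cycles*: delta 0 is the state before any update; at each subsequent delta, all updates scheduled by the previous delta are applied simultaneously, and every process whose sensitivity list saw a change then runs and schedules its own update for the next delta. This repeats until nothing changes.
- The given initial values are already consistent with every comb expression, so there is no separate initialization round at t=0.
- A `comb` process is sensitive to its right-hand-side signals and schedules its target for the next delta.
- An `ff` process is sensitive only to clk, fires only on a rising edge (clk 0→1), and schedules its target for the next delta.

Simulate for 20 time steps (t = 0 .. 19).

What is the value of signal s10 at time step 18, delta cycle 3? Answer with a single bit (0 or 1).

[bits: s8,s3,s0,s10,s9,s5,clk,s7,s4,s1]
t=0: Δ0=0111110011 Δ1=0111111011 Δ2=0111111001 Δ3=0110111001 Δ4=1110111001 Δ5=1110111000 Δ6=1110111100 Δ7=1110011100 | 7Δ
t=1: Δ0=1110011100 Δ1=1110010100 | 1Δ
t=2: Δ0=1110010100 Δ1=1110011100 Δ2=1100011110 Δ3=1101011010 Δ4=0101111010 Δ5=0101111011 Δ6=0101111111 Δ7=0101011111 | 7Δ
t=3: Δ0=0101011111 Δ1=0101010111 | 1Δ
t=4: Δ0=0101010111 Δ1=0101011111 Δ2=0111011111 Δ3=0111011011 Δ4=0111111011 | 4Δ
t=5: Δ0=0111111011 Δ1=0111110011 | 1Δ
t=6: Δ0=0111110011 Δ1=0111111011 Δ2=0111111001 Δ3=0110111001 Δ4=1110111001 Δ5=1110111000 Δ6=1110111100 Δ7=1110011100 | 7Δ
t=7: Δ0=1110011100 Δ1=1110010100 | 1Δ
t=8: Δ0=1110010100 Δ1=1110011100 Δ2=1100011110 Δ3=1101011010 Δ4=0101111010 Δ5=0101111011 Δ6=0101111111 Δ7=0101011111 | 7Δ
t=9: Δ0=0101011111 Δ1=0101010111 | 1Δ
t=10: Δ0=0101010111 Δ1=0101011111 Δ2=0111011111 Δ3=0111011011 Δ4=0111111011 | 4Δ
t=11: Δ0=0111111011 Δ1=0111110011 | 1Δ
t=12: Δ0=0111110011 Δ1=0111111011 Δ2=0111111001 Δ3=0110111001 Δ4=1110111001 Δ5=1110111000 Δ6=1110111100 Δ7=1110011100 | 7Δ
t=13: Δ0=1110011100 Δ1=1110010100 | 1Δ
t=14: Δ0=1110010100 Δ1=1110011100 Δ2=1100011110 Δ3=1101011010 Δ4=0101111010 Δ5=0101111011 Δ6=0101111111 Δ7=0101011111 | 7Δ
t=15: Δ0=0101011111 Δ1=0101010111 | 1Δ
t=16: Δ0=0101010111 Δ1=0101011111 Δ2=0111011111 Δ3=0111011011 Δ4=0111111011 | 4Δ
t=17: Δ0=0111111011 Δ1=0111110011 | 1Δ
t=18: Δ0=0111110011 Δ1=0111111011 Δ2=0111111001 Δ3=0110111001 Δ4=1110111001 Δ5=1110111000 Δ6=1110111100 Δ7=1110011100 | 7Δ
t=19: Δ0=1110011100 Δ1=1110010100 | 1Δ

0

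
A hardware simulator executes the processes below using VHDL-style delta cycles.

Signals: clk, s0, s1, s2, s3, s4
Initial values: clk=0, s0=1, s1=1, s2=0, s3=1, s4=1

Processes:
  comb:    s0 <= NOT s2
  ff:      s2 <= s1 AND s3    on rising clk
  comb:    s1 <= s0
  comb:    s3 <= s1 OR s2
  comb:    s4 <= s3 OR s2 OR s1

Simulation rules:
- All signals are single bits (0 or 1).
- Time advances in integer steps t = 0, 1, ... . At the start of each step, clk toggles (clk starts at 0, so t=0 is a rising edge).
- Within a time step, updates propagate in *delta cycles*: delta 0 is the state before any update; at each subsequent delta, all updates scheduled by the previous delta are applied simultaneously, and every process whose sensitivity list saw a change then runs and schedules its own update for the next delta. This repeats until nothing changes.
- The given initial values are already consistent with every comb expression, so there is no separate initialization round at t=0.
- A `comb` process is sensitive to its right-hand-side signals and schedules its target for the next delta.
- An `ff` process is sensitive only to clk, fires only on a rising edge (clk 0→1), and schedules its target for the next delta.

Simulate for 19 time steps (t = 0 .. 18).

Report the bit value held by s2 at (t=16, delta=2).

1

t=0 Δ0: clk=0 s3=1 s4=1 s0=1 s1=1 s2=0
  Δ1: clk:0→1
  Δ2: s2:0→1
  Δ3: s0:1→0
  Δ4: s1:1→0
  (4Δ to stable)
t=1 Δ0: clk=1 s3=1 s4=1 s0=0 s1=0 s2=1
  Δ1: clk:1→0
  (1Δ to stable)
t=2 Δ0: clk=0 s3=1 s4=1 s0=0 s1=0 s2=1
  Δ1: clk:0→1
  Δ2: s2:1→0
  Δ3: s3:1→0, s0:0→1
  Δ4: s4:1→0, s1:0→1
  Δ5: s3:0→1, s4:0→1
  (5Δ to stable)
t=3 Δ0: clk=1 s3=1 s4=1 s0=1 s1=1 s2=0
  Δ1: clk:1→0
  (1Δ to stable)
t=4 Δ0: clk=0 s3=1 s4=1 s0=1 s1=1 s2=0
  Δ1: clk:0→1
  Δ2: s2:0→1
  Δ3: s0:1→0
  Δ4: s1:1→0
  (4Δ to stable)
t=5 Δ0: clk=1 s3=1 s4=1 s0=0 s1=0 s2=1
  Δ1: clk:1→0
  (1Δ to stable)
t=6 Δ0: clk=0 s3=1 s4=1 s0=0 s1=0 s2=1
  Δ1: clk:0→1
  Δ2: s2:1→0
  Δ3: s3:1→0, s0:0→1
  Δ4: s4:1→0, s1:0→1
  Δ5: s3:0→1, s4:0→1
  (5Δ to stable)
t=7 Δ0: clk=1 s3=1 s4=1 s0=1 s1=1 s2=0
  Δ1: clk:1→0
  (1Δ to stable)
t=8 Δ0: clk=0 s3=1 s4=1 s0=1 s1=1 s2=0
  Δ1: clk:0→1
  Δ2: s2:0→1
  Δ3: s0:1→0
  Δ4: s1:1→0
  (4Δ to stable)
t=9 Δ0: clk=1 s3=1 s4=1 s0=0 s1=0 s2=1
  Δ1: clk:1→0
  (1Δ to stable)
t=10 Δ0: clk=0 s3=1 s4=1 s0=0 s1=0 s2=1
  Δ1: clk:0→1
  Δ2: s2:1→0
  Δ3: s3:1→0, s0:0→1
  Δ4: s4:1→0, s1:0→1
  Δ5: s3:0→1, s4:0→1
  (5Δ to stable)
t=11 Δ0: clk=1 s3=1 s4=1 s0=1 s1=1 s2=0
  Δ1: clk:1→0
  (1Δ to stable)
t=12 Δ0: clk=0 s3=1 s4=1 s0=1 s1=1 s2=0
  Δ1: clk:0→1
  Δ2: s2:0→1
  Δ3: s0:1→0
  Δ4: s1:1→0
  (4Δ to stable)
t=13 Δ0: clk=1 s3=1 s4=1 s0=0 s1=0 s2=1
  Δ1: clk:1→0
  (1Δ to stable)
t=14 Δ0: clk=0 s3=1 s4=1 s0=0 s1=0 s2=1
  Δ1: clk:0→1
  Δ2: s2:1→0
  Δ3: s3:1→0, s0:0→1
  Δ4: s4:1→0, s1:0→1
  Δ5: s3:0→1, s4:0→1
  (5Δ to stable)
t=15 Δ0: clk=1 s3=1 s4=1 s0=1 s1=1 s2=0
  Δ1: clk:1→0
  (1Δ to stable)
t=16 Δ0: clk=0 s3=1 s4=1 s0=1 s1=1 s2=0
  Δ1: clk:0→1
  Δ2: s2:0→1
  Δ3: s0:1→0
  Δ4: s1:1→0
  (4Δ to stable)
t=17 Δ0: clk=1 s3=1 s4=1 s0=0 s1=0 s2=1
  Δ1: clk:1→0
  (1Δ to stable)
t=18 Δ0: clk=0 s3=1 s4=1 s0=0 s1=0 s2=1
  Δ1: clk:0→1
  Δ2: s2:1→0
  Δ3: s3:1→0, s0:0→1
  Δ4: s4:1→0, s1:0→1
  Δ5: s3:0→1, s4:0→1
  (5Δ to stable)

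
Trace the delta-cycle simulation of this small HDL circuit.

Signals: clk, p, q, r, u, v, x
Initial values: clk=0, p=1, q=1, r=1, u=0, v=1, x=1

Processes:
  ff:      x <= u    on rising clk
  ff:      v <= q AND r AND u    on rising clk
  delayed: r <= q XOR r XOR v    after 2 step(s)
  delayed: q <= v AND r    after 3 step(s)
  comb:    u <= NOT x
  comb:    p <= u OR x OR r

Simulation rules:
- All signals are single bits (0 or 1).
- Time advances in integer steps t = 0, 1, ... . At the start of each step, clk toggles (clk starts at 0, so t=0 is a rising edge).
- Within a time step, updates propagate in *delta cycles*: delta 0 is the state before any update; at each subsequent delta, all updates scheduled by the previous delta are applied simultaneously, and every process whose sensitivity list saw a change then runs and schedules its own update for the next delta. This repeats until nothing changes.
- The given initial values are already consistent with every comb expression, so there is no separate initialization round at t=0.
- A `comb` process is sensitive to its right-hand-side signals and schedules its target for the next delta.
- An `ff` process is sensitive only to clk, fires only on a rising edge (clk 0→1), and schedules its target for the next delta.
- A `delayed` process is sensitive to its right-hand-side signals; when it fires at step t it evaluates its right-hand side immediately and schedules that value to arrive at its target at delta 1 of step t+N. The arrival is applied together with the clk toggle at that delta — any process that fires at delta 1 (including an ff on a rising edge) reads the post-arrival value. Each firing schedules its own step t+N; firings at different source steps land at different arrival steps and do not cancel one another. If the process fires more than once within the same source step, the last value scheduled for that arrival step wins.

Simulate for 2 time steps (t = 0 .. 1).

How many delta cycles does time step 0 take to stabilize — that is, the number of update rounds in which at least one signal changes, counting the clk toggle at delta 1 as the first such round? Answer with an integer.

t=0 Δ0: p=1 clk=0 v=1 u=0 r=1 q=1 x=1
  Δ1: clk:0→1
  Δ2: v:1→0, x:1→0
  Δ3: u:0→1
  (3Δ to stable)
t=1 Δ0: p=1 clk=1 v=0 u=1 r=1 q=1 x=0
  Δ1: clk:1→0
  (1Δ to stable)

3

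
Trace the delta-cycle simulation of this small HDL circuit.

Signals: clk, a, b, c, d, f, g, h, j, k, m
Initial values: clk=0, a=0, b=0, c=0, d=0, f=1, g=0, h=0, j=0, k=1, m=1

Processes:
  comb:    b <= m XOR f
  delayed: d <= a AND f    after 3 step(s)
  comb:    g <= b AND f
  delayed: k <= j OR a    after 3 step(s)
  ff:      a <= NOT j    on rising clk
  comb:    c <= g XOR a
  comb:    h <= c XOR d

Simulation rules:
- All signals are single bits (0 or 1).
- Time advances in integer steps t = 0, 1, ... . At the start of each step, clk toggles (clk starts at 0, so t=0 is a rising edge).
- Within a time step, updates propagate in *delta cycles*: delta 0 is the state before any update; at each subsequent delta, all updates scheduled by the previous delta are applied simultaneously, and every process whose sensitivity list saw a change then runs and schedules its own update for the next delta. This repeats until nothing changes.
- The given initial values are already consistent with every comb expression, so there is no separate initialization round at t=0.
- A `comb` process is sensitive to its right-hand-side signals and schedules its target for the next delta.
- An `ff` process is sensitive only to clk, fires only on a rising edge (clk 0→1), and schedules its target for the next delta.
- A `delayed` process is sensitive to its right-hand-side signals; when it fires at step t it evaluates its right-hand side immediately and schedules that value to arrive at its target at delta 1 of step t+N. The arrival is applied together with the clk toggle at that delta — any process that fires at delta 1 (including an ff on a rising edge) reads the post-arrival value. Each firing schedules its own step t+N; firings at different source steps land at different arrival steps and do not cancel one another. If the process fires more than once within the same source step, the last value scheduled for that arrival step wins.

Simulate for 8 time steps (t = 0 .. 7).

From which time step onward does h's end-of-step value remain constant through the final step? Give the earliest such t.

3

t=0 Δ0: d=0 f=1 k=1 j=0 m=1 h=0 clk=0 b=0 g=0 c=0 a=0
  Δ1: clk:0→1
  Δ2: a:0→1
  Δ3: c:0→1
  Δ4: h:0→1
  (4Δ to stable)
t=1 Δ0: d=0 f=1 k=1 j=0 m=1 h=1 clk=1 b=0 g=0 c=1 a=1
  Δ1: clk:1→0
  (1Δ to stable)
t=2 Δ0: d=0 f=1 k=1 j=0 m=1 h=1 clk=0 b=0 g=0 c=1 a=1
  Δ1: clk:0→1
  (1Δ to stable)
t=3 Δ0: d=0 f=1 k=1 j=0 m=1 h=1 clk=1 b=0 g=0 c=1 a=1
  Δ1: d:0→1, clk:1→0
  Δ2: h:1→0
  (2Δ to stable)
t=4 Δ0: d=1 f=1 k=1 j=0 m=1 h=0 clk=0 b=0 g=0 c=1 a=1
  Δ1: clk:0→1
  (1Δ to stable)
t=5 Δ0: d=1 f=1 k=1 j=0 m=1 h=0 clk=1 b=0 g=0 c=1 a=1
  Δ1: clk:1→0
  (1Δ to stable)
t=6 Δ0: d=1 f=1 k=1 j=0 m=1 h=0 clk=0 b=0 g=0 c=1 a=1
  Δ1: clk:0→1
  (1Δ to stable)
t=7 Δ0: d=1 f=1 k=1 j=0 m=1 h=0 clk=1 b=0 g=0 c=1 a=1
  Δ1: clk:1→0
  (1Δ to stable)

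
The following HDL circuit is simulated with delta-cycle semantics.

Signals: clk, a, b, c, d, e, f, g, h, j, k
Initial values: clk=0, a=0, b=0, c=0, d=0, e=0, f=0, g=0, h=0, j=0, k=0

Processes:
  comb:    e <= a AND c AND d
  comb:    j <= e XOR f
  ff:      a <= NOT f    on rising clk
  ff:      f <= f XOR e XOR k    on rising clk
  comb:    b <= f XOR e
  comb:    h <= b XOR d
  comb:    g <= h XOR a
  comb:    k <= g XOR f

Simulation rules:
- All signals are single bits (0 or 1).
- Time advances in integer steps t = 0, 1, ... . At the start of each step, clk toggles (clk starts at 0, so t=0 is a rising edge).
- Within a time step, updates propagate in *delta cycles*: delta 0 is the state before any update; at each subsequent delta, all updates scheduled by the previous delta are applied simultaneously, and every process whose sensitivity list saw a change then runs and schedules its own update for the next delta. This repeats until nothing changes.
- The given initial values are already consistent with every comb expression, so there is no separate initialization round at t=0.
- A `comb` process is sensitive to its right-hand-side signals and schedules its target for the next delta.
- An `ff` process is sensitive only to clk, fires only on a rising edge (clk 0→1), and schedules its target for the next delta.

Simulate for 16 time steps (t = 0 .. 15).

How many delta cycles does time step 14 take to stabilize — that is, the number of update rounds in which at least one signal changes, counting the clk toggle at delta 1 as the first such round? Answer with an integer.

[bits: f,j,h,clk,c,k,a,g,b,e,d]
t=0: Δ0=00000000000 Δ1=00010000000 Δ2=00010010000 Δ3=00010011000 Δ4=00010111000 | 4Δ
t=1: Δ0=00010111000 Δ1=00000111000 | 1Δ
t=2: Δ0=00000111000 Δ1=00010111000 Δ2=10010111000 Δ3=11010011100 Δ4=11110011100 Δ5=11110010100 Δ6=11110110100 | 6Δ
t=3: Δ0=11110110100 Δ1=11100110100 | 1Δ
t=4: Δ0=11100110100 Δ1=11110110100 Δ2=01110100100 Δ3=00110001000 Δ4=00010101000 Δ5=00010100000 Δ6=00010000000 | 6Δ
t=5: Δ0=00010000000 Δ1=00000000000 | 1Δ
t=6: Δ0=00000000000 Δ1=00010000000 Δ2=00010010000 Δ3=00010011000 Δ4=00010111000 | 4Δ
t=7: Δ0=00010111000 Δ1=00000111000 | 1Δ
t=8: Δ0=00000111000 Δ1=00010111000 Δ2=10010111000 Δ3=11010011100 Δ4=11110011100 Δ5=11110010100 Δ6=11110110100 | 6Δ
t=9: Δ0=11110110100 Δ1=11100110100 | 1Δ
t=10: Δ0=11100110100 Δ1=11110110100 Δ2=01110100100 Δ3=00110001000 Δ4=00010101000 Δ5=00010100000 Δ6=00010000000 | 6Δ
t=11: Δ0=00010000000 Δ1=00000000000 | 1Δ
t=12: Δ0=00000000000 Δ1=00010000000 Δ2=00010010000 Δ3=00010011000 Δ4=00010111000 | 4Δ
t=13: Δ0=00010111000 Δ1=00000111000 | 1Δ
t=14: Δ0=00000111000 Δ1=00010111000 Δ2=10010111000 Δ3=11010011100 Δ4=11110011100 Δ5=11110010100 Δ6=11110110100 | 6Δ
t=15: Δ0=11110110100 Δ1=11100110100 | 1Δ

6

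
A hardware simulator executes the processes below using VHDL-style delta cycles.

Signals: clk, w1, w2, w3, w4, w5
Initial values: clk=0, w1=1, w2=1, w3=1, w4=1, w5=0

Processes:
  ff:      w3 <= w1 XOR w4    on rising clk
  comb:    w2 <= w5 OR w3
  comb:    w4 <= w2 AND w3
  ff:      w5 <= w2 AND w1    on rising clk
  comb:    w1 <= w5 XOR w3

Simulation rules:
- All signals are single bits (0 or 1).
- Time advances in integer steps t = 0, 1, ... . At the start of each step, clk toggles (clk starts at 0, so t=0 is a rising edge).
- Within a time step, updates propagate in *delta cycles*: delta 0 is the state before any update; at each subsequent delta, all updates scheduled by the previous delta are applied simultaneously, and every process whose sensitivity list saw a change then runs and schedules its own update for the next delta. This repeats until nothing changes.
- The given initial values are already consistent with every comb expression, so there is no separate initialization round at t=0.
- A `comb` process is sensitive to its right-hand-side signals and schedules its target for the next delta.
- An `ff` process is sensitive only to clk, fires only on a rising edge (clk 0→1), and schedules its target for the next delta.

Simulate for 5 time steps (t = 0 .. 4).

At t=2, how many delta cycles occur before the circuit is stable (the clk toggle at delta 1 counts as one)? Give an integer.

t0.Δ0 w3=1 w5=0 clk=0 w2=1 w4=1 w1=1
t0.Δ1 w3=1 w5=0 clk=1 w2=1 w4=1 w1=1
t0.Δ2 w3=0 w5=1 clk=1 w2=1 w4=1 w1=1
t0.Δ3 w3=0 w5=1 clk=1 w2=1 w4=0 w1=1
t1.Δ0 w3=0 w5=1 clk=1 w2=1 w4=0 w1=1
t1.Δ1 w3=0 w5=1 clk=0 w2=1 w4=0 w1=1
t2.Δ0 w3=0 w5=1 clk=0 w2=1 w4=0 w1=1
t2.Δ1 w3=0 w5=1 clk=1 w2=1 w4=0 w1=1
t2.Δ2 w3=1 w5=1 clk=1 w2=1 w4=0 w1=1
t2.Δ3 w3=1 w5=1 clk=1 w2=1 w4=1 w1=0
t3.Δ0 w3=1 w5=1 clk=1 w2=1 w4=1 w1=0
t3.Δ1 w3=1 w5=1 clk=0 w2=1 w4=1 w1=0
t4.Δ0 w3=1 w5=1 clk=0 w2=1 w4=1 w1=0
t4.Δ1 w3=1 w5=1 clk=1 w2=1 w4=1 w1=0
t4.Δ2 w3=1 w5=0 clk=1 w2=1 w4=1 w1=0
t4.Δ3 w3=1 w5=0 clk=1 w2=1 w4=1 w1=1

3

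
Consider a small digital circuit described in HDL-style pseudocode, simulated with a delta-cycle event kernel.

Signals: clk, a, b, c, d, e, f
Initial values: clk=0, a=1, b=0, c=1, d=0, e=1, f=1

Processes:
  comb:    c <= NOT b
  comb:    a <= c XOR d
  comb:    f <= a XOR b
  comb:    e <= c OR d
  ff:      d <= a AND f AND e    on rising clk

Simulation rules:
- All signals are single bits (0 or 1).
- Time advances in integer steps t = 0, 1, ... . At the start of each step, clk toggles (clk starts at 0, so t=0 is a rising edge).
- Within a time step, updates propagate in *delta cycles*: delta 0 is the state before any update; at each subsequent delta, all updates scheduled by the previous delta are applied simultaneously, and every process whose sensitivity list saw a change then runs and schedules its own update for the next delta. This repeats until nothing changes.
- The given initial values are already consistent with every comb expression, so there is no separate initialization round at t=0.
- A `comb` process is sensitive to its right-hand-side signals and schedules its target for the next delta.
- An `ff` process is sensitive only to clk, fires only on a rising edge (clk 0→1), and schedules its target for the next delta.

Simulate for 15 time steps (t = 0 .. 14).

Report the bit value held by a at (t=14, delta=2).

t0.Δ0 f=1 clk=0 b=0 c=1 e=1 d=0 a=1
t0.Δ1 f=1 clk=1 b=0 c=1 e=1 d=0 a=1
t0.Δ2 f=1 clk=1 b=0 c=1 e=1 d=1 a=1
t0.Δ3 f=1 clk=1 b=0 c=1 e=1 d=1 a=0
t0.Δ4 f=0 clk=1 b=0 c=1 e=1 d=1 a=0
t1.Δ0 f=0 clk=1 b=0 c=1 e=1 d=1 a=0
t1.Δ1 f=0 clk=0 b=0 c=1 e=1 d=1 a=0
t2.Δ0 f=0 clk=0 b=0 c=1 e=1 d=1 a=0
t2.Δ1 f=0 clk=1 b=0 c=1 e=1 d=1 a=0
t2.Δ2 f=0 clk=1 b=0 c=1 e=1 d=0 a=0
t2.Δ3 f=0 clk=1 b=0 c=1 e=1 d=0 a=1
t2.Δ4 f=1 clk=1 b=0 c=1 e=1 d=0 a=1
t3.Δ0 f=1 clk=1 b=0 c=1 e=1 d=0 a=1
t3.Δ1 f=1 clk=0 b=0 c=1 e=1 d=0 a=1
t4.Δ0 f=1 clk=0 b=0 c=1 e=1 d=0 a=1
t4.Δ1 f=1 clk=1 b=0 c=1 e=1 d=0 a=1
t4.Δ2 f=1 clk=1 b=0 c=1 e=1 d=1 a=1
t4.Δ3 f=1 clk=1 b=0 c=1 e=1 d=1 a=0
t4.Δ4 f=0 clk=1 b=0 c=1 e=1 d=1 a=0
t5.Δ0 f=0 clk=1 b=0 c=1 e=1 d=1 a=0
t5.Δ1 f=0 clk=0 b=0 c=1 e=1 d=1 a=0
t6.Δ0 f=0 clk=0 b=0 c=1 e=1 d=1 a=0
t6.Δ1 f=0 clk=1 b=0 c=1 e=1 d=1 a=0
t6.Δ2 f=0 clk=1 b=0 c=1 e=1 d=0 a=0
t6.Δ3 f=0 clk=1 b=0 c=1 e=1 d=0 a=1
t6.Δ4 f=1 clk=1 b=0 c=1 e=1 d=0 a=1
t7.Δ0 f=1 clk=1 b=0 c=1 e=1 d=0 a=1
t7.Δ1 f=1 clk=0 b=0 c=1 e=1 d=0 a=1
t8.Δ0 f=1 clk=0 b=0 c=1 e=1 d=0 a=1
t8.Δ1 f=1 clk=1 b=0 c=1 e=1 d=0 a=1
t8.Δ2 f=1 clk=1 b=0 c=1 e=1 d=1 a=1
t8.Δ3 f=1 clk=1 b=0 c=1 e=1 d=1 a=0
t8.Δ4 f=0 clk=1 b=0 c=1 e=1 d=1 a=0
t9.Δ0 f=0 clk=1 b=0 c=1 e=1 d=1 a=0
t9.Δ1 f=0 clk=0 b=0 c=1 e=1 d=1 a=0
t10.Δ0 f=0 clk=0 b=0 c=1 e=1 d=1 a=0
t10.Δ1 f=0 clk=1 b=0 c=1 e=1 d=1 a=0
t10.Δ2 f=0 clk=1 b=0 c=1 e=1 d=0 a=0
t10.Δ3 f=0 clk=1 b=0 c=1 e=1 d=0 a=1
t10.Δ4 f=1 clk=1 b=0 c=1 e=1 d=0 a=1
t11.Δ0 f=1 clk=1 b=0 c=1 e=1 d=0 a=1
t11.Δ1 f=1 clk=0 b=0 c=1 e=1 d=0 a=1
t12.Δ0 f=1 clk=0 b=0 c=1 e=1 d=0 a=1
t12.Δ1 f=1 clk=1 b=0 c=1 e=1 d=0 a=1
t12.Δ2 f=1 clk=1 b=0 c=1 e=1 d=1 a=1
t12.Δ3 f=1 clk=1 b=0 c=1 e=1 d=1 a=0
t12.Δ4 f=0 clk=1 b=0 c=1 e=1 d=1 a=0
t13.Δ0 f=0 clk=1 b=0 c=1 e=1 d=1 a=0
t13.Δ1 f=0 clk=0 b=0 c=1 e=1 d=1 a=0
t14.Δ0 f=0 clk=0 b=0 c=1 e=1 d=1 a=0
t14.Δ1 f=0 clk=1 b=0 c=1 e=1 d=1 a=0
t14.Δ2 f=0 clk=1 b=0 c=1 e=1 d=0 a=0
t14.Δ3 f=0 clk=1 b=0 c=1 e=1 d=0 a=1
t14.Δ4 f=1 clk=1 b=0 c=1 e=1 d=0 a=1

0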